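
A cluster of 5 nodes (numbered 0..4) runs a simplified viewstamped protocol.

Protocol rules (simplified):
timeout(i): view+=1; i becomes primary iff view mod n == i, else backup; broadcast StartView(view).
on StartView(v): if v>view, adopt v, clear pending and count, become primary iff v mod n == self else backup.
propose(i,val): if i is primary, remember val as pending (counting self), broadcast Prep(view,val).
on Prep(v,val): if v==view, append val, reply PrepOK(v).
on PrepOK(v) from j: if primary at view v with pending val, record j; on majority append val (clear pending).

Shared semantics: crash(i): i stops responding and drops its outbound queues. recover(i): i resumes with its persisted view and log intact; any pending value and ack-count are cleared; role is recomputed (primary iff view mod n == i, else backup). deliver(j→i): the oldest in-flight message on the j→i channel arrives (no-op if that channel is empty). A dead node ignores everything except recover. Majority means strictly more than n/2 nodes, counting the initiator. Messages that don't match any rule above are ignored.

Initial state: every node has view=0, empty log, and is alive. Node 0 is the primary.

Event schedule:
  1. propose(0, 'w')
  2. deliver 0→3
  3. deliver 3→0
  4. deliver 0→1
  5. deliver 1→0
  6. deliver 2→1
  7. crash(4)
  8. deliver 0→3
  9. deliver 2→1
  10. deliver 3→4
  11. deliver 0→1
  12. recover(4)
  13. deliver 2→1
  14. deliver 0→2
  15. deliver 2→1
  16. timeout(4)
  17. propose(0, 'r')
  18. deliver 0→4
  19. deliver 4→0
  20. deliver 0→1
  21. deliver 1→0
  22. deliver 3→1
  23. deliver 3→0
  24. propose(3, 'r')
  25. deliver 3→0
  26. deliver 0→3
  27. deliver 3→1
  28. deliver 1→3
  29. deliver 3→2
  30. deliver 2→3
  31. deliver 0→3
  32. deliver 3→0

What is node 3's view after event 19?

0

step 1 propose(0,'w'): —
step 2 deliver 0→3: 3={back,v=0,log=w}
step 3 deliver 3→0: —
step 4 deliver 0→1: 1={back,v=0,log=w}
step 5 deliver 1→0: 0={prim,v=0,log=w}
step 6 deliver 2→1: —
step 7 crash(4): 4={✗back,v=0,log=-}
step 8 deliver 0→3: —
step 9 deliver 2→1: —
step 10 deliver 3→4: —
step 11 deliver 0→1: —
step 12 recover(4): 4={back,v=0,log=-}
step 13 deliver 2→1: —
step 14 deliver 0→2: 2={back,v=0,log=w}
step 15 deliver 2→1: —
step 16 timeout(4): 4={back,v=1,log=-}
step 17 propose(0,'r'): —
step 18 deliver 0→4: —
step 19 deliver 4→0: 0={back,v=1,log=w}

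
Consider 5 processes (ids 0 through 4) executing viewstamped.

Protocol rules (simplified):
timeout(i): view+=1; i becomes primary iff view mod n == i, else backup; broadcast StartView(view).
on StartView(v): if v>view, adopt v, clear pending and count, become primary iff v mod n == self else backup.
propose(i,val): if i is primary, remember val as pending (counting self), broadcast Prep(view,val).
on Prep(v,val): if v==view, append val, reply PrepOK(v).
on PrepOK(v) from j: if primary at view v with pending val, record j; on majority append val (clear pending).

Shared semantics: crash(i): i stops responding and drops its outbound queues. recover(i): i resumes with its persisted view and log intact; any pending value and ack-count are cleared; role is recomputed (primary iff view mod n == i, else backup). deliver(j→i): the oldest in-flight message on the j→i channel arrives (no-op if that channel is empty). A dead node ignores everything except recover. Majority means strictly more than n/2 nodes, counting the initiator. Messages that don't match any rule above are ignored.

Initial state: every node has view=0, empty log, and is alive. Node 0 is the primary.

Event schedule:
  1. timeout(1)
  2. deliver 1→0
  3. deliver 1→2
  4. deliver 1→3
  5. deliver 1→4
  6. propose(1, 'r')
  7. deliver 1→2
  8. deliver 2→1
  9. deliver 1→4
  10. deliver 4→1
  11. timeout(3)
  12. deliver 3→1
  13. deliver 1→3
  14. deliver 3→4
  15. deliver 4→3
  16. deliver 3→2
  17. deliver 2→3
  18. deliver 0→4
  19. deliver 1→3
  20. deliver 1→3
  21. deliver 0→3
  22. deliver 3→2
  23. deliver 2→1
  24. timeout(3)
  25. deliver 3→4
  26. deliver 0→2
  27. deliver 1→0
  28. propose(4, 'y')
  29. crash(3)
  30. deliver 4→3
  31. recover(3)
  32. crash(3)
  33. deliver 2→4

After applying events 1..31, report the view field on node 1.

2

after 1 — timeout(1): n1:prim/v1/[-]
after 2 — deliver 1→0: n0:back/v1/[-]
after 3 — deliver 1→2: n2:back/v1/[-]
after 4 — deliver 1→3: n3:back/v1/[-]
after 5 — deliver 1→4: n4:back/v1/[-]
after 6 — propose(1,'r'): ·
after 7 — deliver 1→2: n2:back/v1/[r]
after 8 — deliver 2→1: ·
after 9 — deliver 1→4: n4:back/v1/[r]
after 10 — deliver 4→1: n1:prim/v1/[r]
after 11 — timeout(3): n3:back/v2/[-]
after 12 — deliver 3→1: n1:back/v2/[r]
after 13 — deliver 1→3: ·
after 14 — deliver 3→4: n4:back/v2/[r]
after 15 — deliver 4→3: ·
after 16 — deliver 3→2: n2:prim/v2/[r]
after 17 — deliver 2→3: ·
after 18 — deliver 0→4: ·
after 19 — deliver 1→3: ·
after 20 — deliver 1→3: ·
after 21 — deliver 0→3: ·
after 22 — deliver 3→2: ·
after 23 — deliver 2→1: ·
after 24 — timeout(3): n3:prim/v3/[-]
after 25 — deliver 3→4: n4:back/v3/[r]
after 26 — deliver 0→2: ·
after 27 — deliver 1→0: n0:back/v1/[r]
after 28 — propose(4,'y'): ·
after 29 — crash(3): n3:✗prim/v3/[-]
after 30 — deliver 4→3: ·
after 31 — recover(3): n3:prim/v3/[-]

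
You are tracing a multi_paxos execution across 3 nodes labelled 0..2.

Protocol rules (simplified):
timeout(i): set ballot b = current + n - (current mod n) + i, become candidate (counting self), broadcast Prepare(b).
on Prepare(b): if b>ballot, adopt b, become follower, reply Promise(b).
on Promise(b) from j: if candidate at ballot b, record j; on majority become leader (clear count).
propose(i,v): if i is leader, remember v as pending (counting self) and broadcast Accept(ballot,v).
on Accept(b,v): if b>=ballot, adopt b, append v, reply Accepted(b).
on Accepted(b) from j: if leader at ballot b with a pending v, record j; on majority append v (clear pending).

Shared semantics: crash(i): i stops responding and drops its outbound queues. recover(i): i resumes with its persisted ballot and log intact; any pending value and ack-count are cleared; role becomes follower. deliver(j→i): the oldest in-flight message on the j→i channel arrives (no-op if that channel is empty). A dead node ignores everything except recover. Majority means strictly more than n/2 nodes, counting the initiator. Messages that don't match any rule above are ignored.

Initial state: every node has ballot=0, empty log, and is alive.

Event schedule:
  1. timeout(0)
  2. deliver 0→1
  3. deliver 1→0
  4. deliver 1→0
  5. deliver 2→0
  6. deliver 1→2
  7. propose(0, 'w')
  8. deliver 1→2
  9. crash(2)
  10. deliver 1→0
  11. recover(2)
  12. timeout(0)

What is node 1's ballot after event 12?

3

after 1 — timeout(0): n0:cand/b3/[-]
after 2 — deliver 0→1: n1:foll/b3/[-]
after 3 — deliver 1→0: n0:lead/b3/[-]
after 4 — deliver 1→0: ·
after 5 — deliver 2→0: ·
after 6 — deliver 1→2: ·
after 7 — propose(0,'w'): ·
after 8 — deliver 1→2: ·
after 9 — crash(2): n2:✗foll/b0/[-]
after 10 — deliver 1→0: ·
after 11 — recover(2): n2:foll/b0/[-]
after 12 — timeout(0): n0:cand/b6/[-]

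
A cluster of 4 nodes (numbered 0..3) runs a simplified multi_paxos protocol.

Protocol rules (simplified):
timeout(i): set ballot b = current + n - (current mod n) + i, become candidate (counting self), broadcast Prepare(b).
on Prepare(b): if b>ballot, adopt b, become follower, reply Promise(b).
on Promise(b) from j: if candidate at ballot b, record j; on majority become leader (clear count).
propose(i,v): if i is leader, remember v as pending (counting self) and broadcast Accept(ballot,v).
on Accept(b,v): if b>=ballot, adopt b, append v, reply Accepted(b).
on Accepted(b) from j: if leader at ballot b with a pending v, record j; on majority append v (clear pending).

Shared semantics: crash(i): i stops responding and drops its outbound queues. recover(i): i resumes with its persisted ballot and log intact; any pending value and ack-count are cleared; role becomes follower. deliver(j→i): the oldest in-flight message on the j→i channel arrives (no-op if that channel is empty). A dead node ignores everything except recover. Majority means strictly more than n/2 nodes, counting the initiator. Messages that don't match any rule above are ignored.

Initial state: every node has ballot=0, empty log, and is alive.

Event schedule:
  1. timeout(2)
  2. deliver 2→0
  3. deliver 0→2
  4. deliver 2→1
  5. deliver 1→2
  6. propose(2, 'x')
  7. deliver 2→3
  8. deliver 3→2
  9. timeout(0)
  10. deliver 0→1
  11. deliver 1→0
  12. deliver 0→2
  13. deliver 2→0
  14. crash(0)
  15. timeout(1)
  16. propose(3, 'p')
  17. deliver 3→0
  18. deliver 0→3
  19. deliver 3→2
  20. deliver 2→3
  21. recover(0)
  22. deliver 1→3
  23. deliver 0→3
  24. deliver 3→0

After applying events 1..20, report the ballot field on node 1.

after 1 — timeout(2): n2:cand/b6/[-]
after 2 — deliver 2→0: n0:foll/b6/[-]
after 3 — deliver 0→2: ·
after 4 — deliver 2→1: n1:foll/b6/[-]
after 5 — deliver 1→2: n2:lead/b6/[-]
after 6 — propose(2,'x'): ·
after 7 — deliver 2→3: n3:foll/b6/[-]
after 8 — deliver 3→2: ·
after 9 — timeout(0): n0:cand/b8/[-]
after 10 — deliver 0→1: n1:foll/b8/[-]
after 11 — deliver 1→0: ·
after 12 — deliver 0→2: n2:foll/b8/[-]
after 13 — deliver 2→0: ·
after 14 — crash(0): n0:✗cand/b8/[-]
after 15 — timeout(1): n1:cand/b13/[-]
after 16 — propose(3,'p'): ·
after 17 — deliver 3→0: ·
after 18 — deliver 0→3: ·
after 19 — deliver 3→2: ·
after 20 — deliver 2→3: n3:foll/b6/[x]

13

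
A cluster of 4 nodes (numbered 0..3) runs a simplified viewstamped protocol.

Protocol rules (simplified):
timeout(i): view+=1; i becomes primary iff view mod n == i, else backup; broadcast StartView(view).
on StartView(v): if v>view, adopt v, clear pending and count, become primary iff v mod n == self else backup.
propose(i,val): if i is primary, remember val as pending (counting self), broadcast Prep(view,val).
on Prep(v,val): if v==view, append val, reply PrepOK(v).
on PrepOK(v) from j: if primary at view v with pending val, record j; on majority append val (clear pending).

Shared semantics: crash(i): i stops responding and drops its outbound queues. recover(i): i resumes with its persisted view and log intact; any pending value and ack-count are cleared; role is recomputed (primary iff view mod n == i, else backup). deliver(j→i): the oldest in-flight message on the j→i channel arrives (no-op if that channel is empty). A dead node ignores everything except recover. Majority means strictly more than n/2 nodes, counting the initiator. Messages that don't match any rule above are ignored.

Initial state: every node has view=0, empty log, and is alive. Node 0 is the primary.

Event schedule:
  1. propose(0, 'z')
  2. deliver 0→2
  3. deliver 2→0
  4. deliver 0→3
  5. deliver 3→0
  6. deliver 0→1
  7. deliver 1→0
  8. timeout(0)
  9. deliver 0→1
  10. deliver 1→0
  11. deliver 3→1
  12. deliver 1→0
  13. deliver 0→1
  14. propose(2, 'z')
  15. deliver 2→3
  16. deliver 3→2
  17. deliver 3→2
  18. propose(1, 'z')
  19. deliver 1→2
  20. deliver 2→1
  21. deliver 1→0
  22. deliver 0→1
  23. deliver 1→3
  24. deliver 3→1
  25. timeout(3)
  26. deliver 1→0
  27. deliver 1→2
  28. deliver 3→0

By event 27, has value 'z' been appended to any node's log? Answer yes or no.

step 1 propose(0,'z'): —
step 2 deliver 0→2: 2={back,v=0,log=z}
step 3 deliver 2→0: —
step 4 deliver 0→3: 3={back,v=0,log=z}
step 5 deliver 3→0: 0={prim,v=0,log=z}
step 6 deliver 0→1: 1={back,v=0,log=z}
step 7 deliver 1→0: —
step 8 timeout(0): 0={back,v=1,log=z}
step 9 deliver 0→1: 1={prim,v=1,log=z}
step 10 deliver 1→0: —
step 11 deliver 3→1: —
step 12 deliver 1→0: —
step 13 deliver 0→1: —
step 14 propose(2,'z'): —
step 15 deliver 2→3: —
step 16 deliver 3→2: —
step 17 deliver 3→2: —
step 18 propose(1,'z'): —
step 19 deliver 1→2: —
step 20 deliver 2→1: —
step 21 deliver 1→0: 0={back,v=1,log=z,z}
step 22 deliver 0→1: —
step 23 deliver 1→3: —
step 24 deliver 3→1: —
step 25 timeout(3): 3={back,v=1,log=z}
step 26 deliver 1→0: —
step 27 deliver 1→2: —

yes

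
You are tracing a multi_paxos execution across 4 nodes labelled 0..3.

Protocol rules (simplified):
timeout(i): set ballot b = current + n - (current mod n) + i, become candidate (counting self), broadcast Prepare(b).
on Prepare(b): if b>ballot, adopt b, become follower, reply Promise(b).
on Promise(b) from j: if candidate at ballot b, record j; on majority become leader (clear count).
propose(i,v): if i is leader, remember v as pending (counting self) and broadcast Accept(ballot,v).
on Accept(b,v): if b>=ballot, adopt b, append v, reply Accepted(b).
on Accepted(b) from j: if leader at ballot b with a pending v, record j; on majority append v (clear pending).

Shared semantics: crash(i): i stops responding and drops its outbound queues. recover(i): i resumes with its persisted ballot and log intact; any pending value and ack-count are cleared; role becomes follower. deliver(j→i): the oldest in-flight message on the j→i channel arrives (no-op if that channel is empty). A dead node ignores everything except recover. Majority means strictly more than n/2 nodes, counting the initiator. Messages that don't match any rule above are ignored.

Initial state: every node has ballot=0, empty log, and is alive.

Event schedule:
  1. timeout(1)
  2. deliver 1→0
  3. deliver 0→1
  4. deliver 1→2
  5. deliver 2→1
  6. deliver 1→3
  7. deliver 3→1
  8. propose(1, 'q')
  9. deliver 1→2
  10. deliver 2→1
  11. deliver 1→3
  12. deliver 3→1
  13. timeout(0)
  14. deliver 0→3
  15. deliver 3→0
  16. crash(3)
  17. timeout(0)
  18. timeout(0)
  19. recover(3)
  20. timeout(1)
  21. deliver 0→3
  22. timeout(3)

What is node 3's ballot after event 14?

[1] timeout(1) → N1(cand b5 [-])
[2] deliver 1→0 → N0(foll b5 [-])
[3] deliver 0→1 → ∅
[4] deliver 1→2 → N2(foll b5 [-])
[5] deliver 2→1 → N1(lead b5 [-])
[6] deliver 1→3 → N3(foll b5 [-])
[7] deliver 3→1 → ∅
[8] propose(1,'q') → ∅
[9] deliver 1→2 → N2(foll b5 [q])
[10] deliver 2→1 → ∅
[11] deliver 1→3 → N3(foll b5 [q])
[12] deliver 3→1 → N1(lead b5 [q])
[13] timeout(0) → N0(cand b8 [-])
[14] deliver 0→3 → N3(foll b8 [q])

8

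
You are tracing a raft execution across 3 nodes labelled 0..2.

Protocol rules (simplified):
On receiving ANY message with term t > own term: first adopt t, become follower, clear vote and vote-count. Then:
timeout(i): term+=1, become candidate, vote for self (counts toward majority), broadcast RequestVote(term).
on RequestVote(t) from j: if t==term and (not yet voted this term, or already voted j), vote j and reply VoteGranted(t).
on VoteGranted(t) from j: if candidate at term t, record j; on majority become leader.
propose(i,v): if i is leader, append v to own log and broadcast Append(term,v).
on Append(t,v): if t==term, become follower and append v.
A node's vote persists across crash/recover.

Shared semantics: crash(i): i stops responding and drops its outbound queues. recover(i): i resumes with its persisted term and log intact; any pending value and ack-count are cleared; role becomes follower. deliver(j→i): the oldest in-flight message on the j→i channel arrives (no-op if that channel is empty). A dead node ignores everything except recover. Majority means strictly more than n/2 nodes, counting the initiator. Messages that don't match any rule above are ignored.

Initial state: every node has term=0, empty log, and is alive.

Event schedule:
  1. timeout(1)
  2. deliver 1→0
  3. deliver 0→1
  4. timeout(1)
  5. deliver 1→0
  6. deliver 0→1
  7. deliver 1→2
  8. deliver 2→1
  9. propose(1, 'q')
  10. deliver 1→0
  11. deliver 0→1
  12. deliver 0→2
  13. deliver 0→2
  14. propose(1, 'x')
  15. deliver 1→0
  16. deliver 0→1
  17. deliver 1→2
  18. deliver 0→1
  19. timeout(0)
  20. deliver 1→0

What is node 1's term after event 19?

2

e1 timeout(1): 1[cand,t=1,-]
e2 deliver 1→0: 0[foll,t=1,-]
e3 deliver 0→1: 1[lead,t=1,-]
e4 timeout(1): 1[cand,t=2,-]
e5 deliver 1→0: 0[foll,t=2,-]
e6 deliver 0→1: 1[lead,t=2,-]
e7 deliver 1→2: 2[foll,t=1,-]
e8 deliver 2→1: ·
e9 propose(1,'q'): 1[lead,t=2,q]
e10 deliver 1→0: 0[foll,t=2,q]
e11 deliver 0→1: ·
e12 deliver 0→2: ·
e13 deliver 0→2: ·
e14 propose(1,'x'): 1[lead,t=2,q,x]
e15 deliver 1→0: 0[foll,t=2,q,x]
e16 deliver 0→1: ·
e17 deliver 1→2: 2[foll,t=2,-]
e18 deliver 0→1: ·
e19 timeout(0): 0[cand,t=3,q,x]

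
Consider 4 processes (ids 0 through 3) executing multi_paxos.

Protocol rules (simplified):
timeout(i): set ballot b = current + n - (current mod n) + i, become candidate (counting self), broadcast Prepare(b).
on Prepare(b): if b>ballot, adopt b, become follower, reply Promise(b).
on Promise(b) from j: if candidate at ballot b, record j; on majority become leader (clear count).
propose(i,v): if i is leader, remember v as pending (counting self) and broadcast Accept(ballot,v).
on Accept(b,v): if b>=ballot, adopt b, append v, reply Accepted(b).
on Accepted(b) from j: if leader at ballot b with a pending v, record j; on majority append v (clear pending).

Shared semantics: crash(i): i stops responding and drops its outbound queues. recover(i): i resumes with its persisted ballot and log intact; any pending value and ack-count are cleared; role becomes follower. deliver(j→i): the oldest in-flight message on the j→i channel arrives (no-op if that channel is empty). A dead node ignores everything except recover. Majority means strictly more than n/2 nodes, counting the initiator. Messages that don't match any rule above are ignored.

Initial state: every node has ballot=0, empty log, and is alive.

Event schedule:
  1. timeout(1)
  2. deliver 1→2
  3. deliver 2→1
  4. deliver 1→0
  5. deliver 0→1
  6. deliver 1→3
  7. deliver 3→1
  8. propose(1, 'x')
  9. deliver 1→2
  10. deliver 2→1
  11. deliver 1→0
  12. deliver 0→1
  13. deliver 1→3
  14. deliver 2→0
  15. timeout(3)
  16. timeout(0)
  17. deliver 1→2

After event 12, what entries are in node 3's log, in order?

e1 timeout(1): 1[cand,b=5,-]
e2 deliver 1→2: 2[foll,b=5,-]
e3 deliver 2→1: ·
e4 deliver 1→0: 0[foll,b=5,-]
e5 deliver 0→1: 1[lead,b=5,-]
e6 deliver 1→3: 3[foll,b=5,-]
e7 deliver 3→1: ·
e8 propose(1,'x'): ·
e9 deliver 1→2: 2[foll,b=5,x]
e10 deliver 2→1: ·
e11 deliver 1→0: 0[foll,b=5,x]
e12 deliver 0→1: 1[lead,b=5,x]

empty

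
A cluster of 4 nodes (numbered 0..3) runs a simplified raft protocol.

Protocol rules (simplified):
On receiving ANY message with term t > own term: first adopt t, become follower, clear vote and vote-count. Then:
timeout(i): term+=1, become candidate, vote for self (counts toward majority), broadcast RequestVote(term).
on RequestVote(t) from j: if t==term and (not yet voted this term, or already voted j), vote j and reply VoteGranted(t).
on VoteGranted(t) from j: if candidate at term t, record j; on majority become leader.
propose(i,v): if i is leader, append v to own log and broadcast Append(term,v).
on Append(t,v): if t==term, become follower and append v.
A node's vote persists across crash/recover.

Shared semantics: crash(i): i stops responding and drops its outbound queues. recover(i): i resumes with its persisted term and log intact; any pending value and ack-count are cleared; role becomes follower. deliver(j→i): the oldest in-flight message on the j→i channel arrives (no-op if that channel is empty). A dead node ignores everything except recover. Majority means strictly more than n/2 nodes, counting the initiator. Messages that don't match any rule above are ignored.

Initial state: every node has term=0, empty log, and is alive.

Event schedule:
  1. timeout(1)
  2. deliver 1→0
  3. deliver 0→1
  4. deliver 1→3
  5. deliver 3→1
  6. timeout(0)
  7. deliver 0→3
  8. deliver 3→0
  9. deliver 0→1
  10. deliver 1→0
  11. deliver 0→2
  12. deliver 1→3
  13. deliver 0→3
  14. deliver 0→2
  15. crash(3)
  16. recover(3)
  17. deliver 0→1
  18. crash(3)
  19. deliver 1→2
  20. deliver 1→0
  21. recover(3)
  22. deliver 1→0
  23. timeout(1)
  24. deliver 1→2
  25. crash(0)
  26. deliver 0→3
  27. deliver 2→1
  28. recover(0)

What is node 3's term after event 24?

2

e1 timeout(1): 1[cand,t=1,-]
e2 deliver 1→0: 0[foll,t=1,-]
e3 deliver 0→1: ·
e4 deliver 1→3: 3[foll,t=1,-]
e5 deliver 3→1: 1[lead,t=1,-]
e6 timeout(0): 0[cand,t=2,-]
e7 deliver 0→3: 3[foll,t=2,-]
e8 deliver 3→0: ·
e9 deliver 0→1: 1[foll,t=2,-]
e10 deliver 1→0: 0[lead,t=2,-]
e11 deliver 0→2: 2[foll,t=2,-]
e12 deliver 1→3: ·
e13 deliver 0→3: ·
e14 deliver 0→2: ·
e15 crash(3): 3[✗foll,t=2,-]
e16 recover(3): 3[foll,t=2,-]
e17 deliver 0→1: ·
e18 crash(3): 3[✗foll,t=2,-]
e19 deliver 1→2: ·
e20 deliver 1→0: ·
e21 recover(3): 3[foll,t=2,-]
e22 deliver 1→0: ·
e23 timeout(1): 1[cand,t=3,-]
e24 deliver 1→2: 2[foll,t=3,-]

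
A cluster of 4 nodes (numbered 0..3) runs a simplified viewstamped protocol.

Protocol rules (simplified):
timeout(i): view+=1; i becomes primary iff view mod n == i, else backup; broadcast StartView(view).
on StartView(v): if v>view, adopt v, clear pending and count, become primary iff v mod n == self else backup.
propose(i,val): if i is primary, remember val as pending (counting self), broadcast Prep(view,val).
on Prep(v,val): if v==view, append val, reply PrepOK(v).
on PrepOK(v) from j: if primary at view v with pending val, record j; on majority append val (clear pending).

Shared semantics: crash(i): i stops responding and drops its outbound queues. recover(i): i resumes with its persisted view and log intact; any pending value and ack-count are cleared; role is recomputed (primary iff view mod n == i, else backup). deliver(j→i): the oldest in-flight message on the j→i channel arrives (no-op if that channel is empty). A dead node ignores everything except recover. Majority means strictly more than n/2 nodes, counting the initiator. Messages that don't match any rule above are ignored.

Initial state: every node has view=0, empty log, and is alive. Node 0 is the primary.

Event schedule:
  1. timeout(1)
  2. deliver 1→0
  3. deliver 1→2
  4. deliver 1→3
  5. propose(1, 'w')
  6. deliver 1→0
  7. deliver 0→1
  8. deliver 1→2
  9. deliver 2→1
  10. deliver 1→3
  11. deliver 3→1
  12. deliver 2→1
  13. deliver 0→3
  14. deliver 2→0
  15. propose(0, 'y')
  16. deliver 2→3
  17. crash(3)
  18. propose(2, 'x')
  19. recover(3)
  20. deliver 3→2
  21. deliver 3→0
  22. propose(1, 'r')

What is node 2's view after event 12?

step 1 timeout(1): 1={prim,v=1,log=-}
step 2 deliver 1→0: 0={back,v=1,log=-}
step 3 deliver 1→2: 2={back,v=1,log=-}
step 4 deliver 1→3: 3={back,v=1,log=-}
step 5 propose(1,'w'): —
step 6 deliver 1→0: 0={back,v=1,log=w}
step 7 deliver 0→1: —
step 8 deliver 1→2: 2={back,v=1,log=w}
step 9 deliver 2→1: 1={prim,v=1,log=w}
step 10 deliver 1→3: 3={back,v=1,log=w}
step 11 deliver 3→1: —
step 12 deliver 2→1: —

1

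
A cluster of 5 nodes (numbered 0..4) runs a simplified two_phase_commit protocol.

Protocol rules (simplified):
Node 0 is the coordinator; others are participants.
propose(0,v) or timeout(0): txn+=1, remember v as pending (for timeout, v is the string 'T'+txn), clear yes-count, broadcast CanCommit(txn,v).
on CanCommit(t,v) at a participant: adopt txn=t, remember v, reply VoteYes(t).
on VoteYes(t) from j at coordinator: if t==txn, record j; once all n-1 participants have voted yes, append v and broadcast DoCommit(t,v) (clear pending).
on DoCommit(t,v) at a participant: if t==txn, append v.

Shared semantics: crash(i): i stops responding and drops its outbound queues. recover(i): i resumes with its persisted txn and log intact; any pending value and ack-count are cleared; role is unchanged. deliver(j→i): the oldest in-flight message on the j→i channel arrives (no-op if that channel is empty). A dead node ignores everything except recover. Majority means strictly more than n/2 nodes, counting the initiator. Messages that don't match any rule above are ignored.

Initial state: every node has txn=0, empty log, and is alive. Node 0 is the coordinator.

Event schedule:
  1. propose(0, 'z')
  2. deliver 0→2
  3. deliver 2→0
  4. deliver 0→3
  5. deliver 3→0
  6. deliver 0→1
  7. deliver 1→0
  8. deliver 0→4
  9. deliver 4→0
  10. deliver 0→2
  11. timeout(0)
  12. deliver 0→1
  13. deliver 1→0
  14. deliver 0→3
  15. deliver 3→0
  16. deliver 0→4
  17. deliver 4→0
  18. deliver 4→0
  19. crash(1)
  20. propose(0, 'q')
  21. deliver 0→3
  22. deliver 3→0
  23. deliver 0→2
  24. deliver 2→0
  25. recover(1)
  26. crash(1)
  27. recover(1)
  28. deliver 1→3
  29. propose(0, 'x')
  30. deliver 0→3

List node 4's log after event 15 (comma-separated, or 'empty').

empty

step 1 propose(0,'z'): 0={coor,t=1,log=-}
step 2 deliver 0→2: 2={part,t=1,log=-}
step 3 deliver 2→0: —
step 4 deliver 0→3: 3={part,t=1,log=-}
step 5 deliver 3→0: —
step 6 deliver 0→1: 1={part,t=1,log=-}
step 7 deliver 1→0: —
step 8 deliver 0→4: 4={part,t=1,log=-}
step 9 deliver 4→0: 0={coor,t=1,log=z}
step 10 deliver 0→2: 2={part,t=1,log=z}
step 11 timeout(0): 0={coor,t=2,log=z}
step 12 deliver 0→1: 1={part,t=1,log=z}
step 13 deliver 1→0: —
step 14 deliver 0→3: 3={part,t=1,log=z}
step 15 deliver 3→0: —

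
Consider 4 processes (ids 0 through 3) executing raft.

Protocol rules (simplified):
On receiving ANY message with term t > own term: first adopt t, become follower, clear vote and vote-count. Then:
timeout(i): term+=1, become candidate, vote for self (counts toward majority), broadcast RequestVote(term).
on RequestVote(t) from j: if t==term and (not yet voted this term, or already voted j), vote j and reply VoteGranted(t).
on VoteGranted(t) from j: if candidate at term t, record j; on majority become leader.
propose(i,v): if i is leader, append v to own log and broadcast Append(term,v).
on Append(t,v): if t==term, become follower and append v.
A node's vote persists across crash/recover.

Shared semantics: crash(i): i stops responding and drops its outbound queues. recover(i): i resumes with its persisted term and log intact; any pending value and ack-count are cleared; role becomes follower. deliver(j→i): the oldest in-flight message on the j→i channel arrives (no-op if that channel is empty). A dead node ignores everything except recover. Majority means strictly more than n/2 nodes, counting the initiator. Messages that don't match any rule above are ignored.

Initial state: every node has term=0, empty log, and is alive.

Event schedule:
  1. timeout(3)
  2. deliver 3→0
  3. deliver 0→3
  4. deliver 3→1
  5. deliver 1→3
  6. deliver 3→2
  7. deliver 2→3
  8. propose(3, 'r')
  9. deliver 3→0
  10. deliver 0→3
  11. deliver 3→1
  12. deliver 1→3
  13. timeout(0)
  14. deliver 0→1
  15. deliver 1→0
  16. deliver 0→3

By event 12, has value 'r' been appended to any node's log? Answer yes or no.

1. timeout(3):  <3:cand t1 ->
2. deliver 3→0:  <0:foll t1 ->
3. deliver 0→3:  nop
4. deliver 3→1:  <1:foll t1 ->
5. deliver 1→3:  <3:lead t1 ->
6. deliver 3→2:  <2:foll t1 ->
7. deliver 2→3:  nop
8. propose(3,'r'):  <3:lead t1 r>
9. deliver 3→0:  <0:foll t1 r>
10. deliver 0→3:  nop
11. deliver 3→1:  <1:foll t1 r>
12. deliver 1→3:  nop

yes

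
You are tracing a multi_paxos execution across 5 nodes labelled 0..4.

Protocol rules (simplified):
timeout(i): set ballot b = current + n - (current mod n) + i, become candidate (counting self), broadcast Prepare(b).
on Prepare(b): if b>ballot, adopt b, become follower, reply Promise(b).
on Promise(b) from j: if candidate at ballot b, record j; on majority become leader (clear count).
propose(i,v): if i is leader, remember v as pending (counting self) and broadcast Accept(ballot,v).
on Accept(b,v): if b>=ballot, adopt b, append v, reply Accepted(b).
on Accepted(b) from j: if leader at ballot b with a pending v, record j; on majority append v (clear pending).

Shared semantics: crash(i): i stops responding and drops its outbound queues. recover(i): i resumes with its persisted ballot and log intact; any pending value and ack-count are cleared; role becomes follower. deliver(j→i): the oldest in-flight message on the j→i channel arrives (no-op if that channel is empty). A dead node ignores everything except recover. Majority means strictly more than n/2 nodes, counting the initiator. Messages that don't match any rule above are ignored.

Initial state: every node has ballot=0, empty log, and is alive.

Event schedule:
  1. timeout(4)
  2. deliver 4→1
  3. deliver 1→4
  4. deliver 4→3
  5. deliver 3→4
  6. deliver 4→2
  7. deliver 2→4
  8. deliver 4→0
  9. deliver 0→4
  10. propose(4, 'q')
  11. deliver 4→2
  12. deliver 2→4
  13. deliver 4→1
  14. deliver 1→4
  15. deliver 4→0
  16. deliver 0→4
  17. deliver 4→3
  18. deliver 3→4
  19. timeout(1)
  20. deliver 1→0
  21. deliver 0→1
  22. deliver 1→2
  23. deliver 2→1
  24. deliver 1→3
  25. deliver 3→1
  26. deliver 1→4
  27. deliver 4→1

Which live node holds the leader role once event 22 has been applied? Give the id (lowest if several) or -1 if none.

step 1 timeout(4): 4={cand,b=9,log=-}
step 2 deliver 4→1: 1={foll,b=9,log=-}
step 3 deliver 1→4: —
step 4 deliver 4→3: 3={foll,b=9,log=-}
step 5 deliver 3→4: 4={lead,b=9,log=-}
step 6 deliver 4→2: 2={foll,b=9,log=-}
step 7 deliver 2→4: —
step 8 deliver 4→0: 0={foll,b=9,log=-}
step 9 deliver 0→4: —
step 10 propose(4,'q'): —
step 11 deliver 4→2: 2={foll,b=9,log=q}
step 12 deliver 2→4: —
step 13 deliver 4→1: 1={foll,b=9,log=q}
step 14 deliver 1→4: 4={lead,b=9,log=q}
step 15 deliver 4→0: 0={foll,b=9,log=q}
step 16 deliver 0→4: —
step 17 deliver 4→3: 3={foll,b=9,log=q}
step 18 deliver 3→4: —
step 19 timeout(1): 1={cand,b=11,log=q}
step 20 deliver 1→0: 0={foll,b=11,log=q}
step 21 deliver 0→1: —
step 22 deliver 1→2: 2={foll,b=11,log=q}

4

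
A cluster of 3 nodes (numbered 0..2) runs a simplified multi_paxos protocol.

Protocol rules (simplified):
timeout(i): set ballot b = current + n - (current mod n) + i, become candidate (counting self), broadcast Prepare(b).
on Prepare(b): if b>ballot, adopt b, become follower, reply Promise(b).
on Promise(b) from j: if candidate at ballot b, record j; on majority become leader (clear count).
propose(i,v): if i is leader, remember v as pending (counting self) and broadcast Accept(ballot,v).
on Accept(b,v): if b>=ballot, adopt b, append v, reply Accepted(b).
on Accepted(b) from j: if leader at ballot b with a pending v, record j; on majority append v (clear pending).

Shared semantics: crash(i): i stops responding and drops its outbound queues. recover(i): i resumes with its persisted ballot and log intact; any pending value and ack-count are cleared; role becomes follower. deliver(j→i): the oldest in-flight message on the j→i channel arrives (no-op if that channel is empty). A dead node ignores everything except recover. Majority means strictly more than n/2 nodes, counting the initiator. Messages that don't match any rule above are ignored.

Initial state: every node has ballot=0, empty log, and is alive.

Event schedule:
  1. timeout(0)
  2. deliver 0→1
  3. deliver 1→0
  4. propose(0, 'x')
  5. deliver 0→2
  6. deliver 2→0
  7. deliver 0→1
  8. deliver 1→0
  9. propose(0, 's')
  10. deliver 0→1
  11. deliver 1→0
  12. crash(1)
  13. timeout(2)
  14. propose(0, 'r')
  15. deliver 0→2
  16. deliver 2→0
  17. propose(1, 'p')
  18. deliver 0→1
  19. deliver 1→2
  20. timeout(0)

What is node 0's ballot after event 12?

3

after 1 — timeout(0): n0:cand/b3/[-]
after 2 — deliver 0→1: n1:foll/b3/[-]
after 3 — deliver 1→0: n0:lead/b3/[-]
after 4 — propose(0,'x'): ·
after 5 — deliver 0→2: n2:foll/b3/[-]
after 6 — deliver 2→0: ·
after 7 — deliver 0→1: n1:foll/b3/[x]
after 8 — deliver 1→0: n0:lead/b3/[x]
after 9 — propose(0,'s'): ·
after 10 — deliver 0→1: n1:foll/b3/[x,s]
after 11 — deliver 1→0: n0:lead/b3/[x,s]
after 12 — crash(1): n1:✗foll/b3/[x,s]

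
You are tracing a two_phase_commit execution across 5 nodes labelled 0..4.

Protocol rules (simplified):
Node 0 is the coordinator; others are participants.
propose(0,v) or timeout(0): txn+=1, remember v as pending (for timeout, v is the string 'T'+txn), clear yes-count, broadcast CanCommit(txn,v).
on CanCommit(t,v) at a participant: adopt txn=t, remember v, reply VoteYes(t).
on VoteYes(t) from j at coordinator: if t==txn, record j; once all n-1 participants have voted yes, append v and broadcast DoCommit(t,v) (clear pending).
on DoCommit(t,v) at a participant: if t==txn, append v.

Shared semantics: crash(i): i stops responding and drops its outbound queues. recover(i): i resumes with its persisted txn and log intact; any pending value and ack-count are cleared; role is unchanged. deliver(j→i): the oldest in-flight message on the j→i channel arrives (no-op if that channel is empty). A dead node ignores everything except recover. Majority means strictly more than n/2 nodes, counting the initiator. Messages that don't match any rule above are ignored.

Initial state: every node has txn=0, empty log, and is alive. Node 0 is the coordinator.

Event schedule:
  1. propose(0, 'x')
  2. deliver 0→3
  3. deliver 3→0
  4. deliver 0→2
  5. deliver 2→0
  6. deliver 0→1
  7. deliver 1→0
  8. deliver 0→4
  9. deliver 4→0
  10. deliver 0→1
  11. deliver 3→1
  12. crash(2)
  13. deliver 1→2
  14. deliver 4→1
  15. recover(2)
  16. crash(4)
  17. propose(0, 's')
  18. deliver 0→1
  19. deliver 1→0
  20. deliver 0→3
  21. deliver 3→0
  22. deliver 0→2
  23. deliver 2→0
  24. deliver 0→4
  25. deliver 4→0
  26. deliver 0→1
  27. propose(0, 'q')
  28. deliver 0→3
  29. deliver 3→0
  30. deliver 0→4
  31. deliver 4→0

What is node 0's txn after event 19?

2

[1] propose(0,'x') → N0(coor t1 [-])
[2] deliver 0→3 → N3(part t1 [-])
[3] deliver 3→0 → ∅
[4] deliver 0→2 → N2(part t1 [-])
[5] deliver 2→0 → ∅
[6] deliver 0→1 → N1(part t1 [-])
[7] deliver 1→0 → ∅
[8] deliver 0→4 → N4(part t1 [-])
[9] deliver 4→0 → N0(coor t1 [x])
[10] deliver 0→1 → N1(part t1 [x])
[11] deliver 3→1 → ∅
[12] crash(2) → N2(✗part t1 [-])
[13] deliver 1→2 → ∅
[14] deliver 4→1 → ∅
[15] recover(2) → N2(part t1 [-])
[16] crash(4) → N4(✗part t1 [-])
[17] propose(0,'s') → N0(coor t2 [x])
[18] deliver 0→1 → N1(part t2 [x])
[19] deliver 1→0 → ∅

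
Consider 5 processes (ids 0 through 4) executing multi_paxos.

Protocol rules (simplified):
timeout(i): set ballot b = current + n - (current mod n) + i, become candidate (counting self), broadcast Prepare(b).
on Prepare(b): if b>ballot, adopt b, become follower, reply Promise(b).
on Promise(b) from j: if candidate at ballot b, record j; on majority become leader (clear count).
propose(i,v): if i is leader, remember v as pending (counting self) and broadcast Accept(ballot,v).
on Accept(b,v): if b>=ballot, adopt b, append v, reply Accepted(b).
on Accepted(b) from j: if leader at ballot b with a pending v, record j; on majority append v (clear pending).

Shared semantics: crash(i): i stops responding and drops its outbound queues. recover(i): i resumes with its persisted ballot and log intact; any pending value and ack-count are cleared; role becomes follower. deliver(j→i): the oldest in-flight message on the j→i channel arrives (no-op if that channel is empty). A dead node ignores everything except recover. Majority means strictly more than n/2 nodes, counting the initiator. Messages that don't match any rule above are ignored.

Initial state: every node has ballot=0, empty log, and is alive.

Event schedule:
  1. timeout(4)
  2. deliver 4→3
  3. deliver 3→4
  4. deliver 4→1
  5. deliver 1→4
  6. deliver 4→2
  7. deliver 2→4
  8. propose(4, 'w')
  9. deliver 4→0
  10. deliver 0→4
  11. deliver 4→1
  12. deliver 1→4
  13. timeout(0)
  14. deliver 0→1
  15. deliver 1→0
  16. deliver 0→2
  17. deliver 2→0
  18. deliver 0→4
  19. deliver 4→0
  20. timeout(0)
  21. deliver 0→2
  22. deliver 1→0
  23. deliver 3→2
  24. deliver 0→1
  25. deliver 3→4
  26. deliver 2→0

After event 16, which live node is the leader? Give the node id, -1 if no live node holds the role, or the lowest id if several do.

[1] timeout(4) → N4(cand b9 [-])
[2] deliver 4→3 → N3(foll b9 [-])
[3] deliver 3→4 → ∅
[4] deliver 4→1 → N1(foll b9 [-])
[5] deliver 1→4 → N4(lead b9 [-])
[6] deliver 4→2 → N2(foll b9 [-])
[7] deliver 2→4 → ∅
[8] propose(4,'w') → ∅
[9] deliver 4→0 → N0(foll b9 [-])
[10] deliver 0→4 → ∅
[11] deliver 4→1 → N1(foll b9 [w])
[12] deliver 1→4 → ∅
[13] timeout(0) → N0(cand b10 [-])
[14] deliver 0→1 → N1(foll b10 [w])
[15] deliver 1→0 → ∅
[16] deliver 0→2 → N2(foll b10 [-])

4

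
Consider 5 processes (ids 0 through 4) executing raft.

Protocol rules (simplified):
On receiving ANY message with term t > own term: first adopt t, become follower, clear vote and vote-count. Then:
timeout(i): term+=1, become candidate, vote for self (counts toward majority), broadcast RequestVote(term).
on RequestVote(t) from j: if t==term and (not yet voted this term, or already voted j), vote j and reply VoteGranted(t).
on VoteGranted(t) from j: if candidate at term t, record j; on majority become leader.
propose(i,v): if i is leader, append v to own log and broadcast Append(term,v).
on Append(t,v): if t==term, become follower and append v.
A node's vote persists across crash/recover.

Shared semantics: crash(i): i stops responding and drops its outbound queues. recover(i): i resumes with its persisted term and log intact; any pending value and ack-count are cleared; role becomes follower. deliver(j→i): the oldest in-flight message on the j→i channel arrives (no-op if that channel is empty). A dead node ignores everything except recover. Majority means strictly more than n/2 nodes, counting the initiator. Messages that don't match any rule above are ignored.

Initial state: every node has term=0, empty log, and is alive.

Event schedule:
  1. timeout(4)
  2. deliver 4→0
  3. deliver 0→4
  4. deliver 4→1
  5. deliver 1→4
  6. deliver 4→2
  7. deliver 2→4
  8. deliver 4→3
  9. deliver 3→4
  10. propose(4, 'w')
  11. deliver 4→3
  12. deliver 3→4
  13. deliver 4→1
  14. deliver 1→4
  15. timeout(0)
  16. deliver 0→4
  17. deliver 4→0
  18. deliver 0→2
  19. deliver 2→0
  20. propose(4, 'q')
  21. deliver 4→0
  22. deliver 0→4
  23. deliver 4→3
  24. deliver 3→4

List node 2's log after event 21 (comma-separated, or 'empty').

step 1 timeout(4): 4={cand,t=1,log=-}
step 2 deliver 4→0: 0={foll,t=1,log=-}
step 3 deliver 0→4: —
step 4 deliver 4→1: 1={foll,t=1,log=-}
step 5 deliver 1→4: 4={lead,t=1,log=-}
step 6 deliver 4→2: 2={foll,t=1,log=-}
step 7 deliver 2→4: —
step 8 deliver 4→3: 3={foll,t=1,log=-}
step 9 deliver 3→4: —
step 10 propose(4,'w'): 4={lead,t=1,log=w}
step 11 deliver 4→3: 3={foll,t=1,log=w}
step 12 deliver 3→4: —
step 13 deliver 4→1: 1={foll,t=1,log=w}
step 14 deliver 1→4: —
step 15 timeout(0): 0={cand,t=2,log=-}
step 16 deliver 0→4: 4={foll,t=2,log=w}
step 17 deliver 4→0: —
step 18 deliver 0→2: 2={foll,t=2,log=-}
step 19 deliver 2→0: —
step 20 propose(4,'q'): —
step 21 deliver 4→0: 0={lead,t=2,log=-}

empty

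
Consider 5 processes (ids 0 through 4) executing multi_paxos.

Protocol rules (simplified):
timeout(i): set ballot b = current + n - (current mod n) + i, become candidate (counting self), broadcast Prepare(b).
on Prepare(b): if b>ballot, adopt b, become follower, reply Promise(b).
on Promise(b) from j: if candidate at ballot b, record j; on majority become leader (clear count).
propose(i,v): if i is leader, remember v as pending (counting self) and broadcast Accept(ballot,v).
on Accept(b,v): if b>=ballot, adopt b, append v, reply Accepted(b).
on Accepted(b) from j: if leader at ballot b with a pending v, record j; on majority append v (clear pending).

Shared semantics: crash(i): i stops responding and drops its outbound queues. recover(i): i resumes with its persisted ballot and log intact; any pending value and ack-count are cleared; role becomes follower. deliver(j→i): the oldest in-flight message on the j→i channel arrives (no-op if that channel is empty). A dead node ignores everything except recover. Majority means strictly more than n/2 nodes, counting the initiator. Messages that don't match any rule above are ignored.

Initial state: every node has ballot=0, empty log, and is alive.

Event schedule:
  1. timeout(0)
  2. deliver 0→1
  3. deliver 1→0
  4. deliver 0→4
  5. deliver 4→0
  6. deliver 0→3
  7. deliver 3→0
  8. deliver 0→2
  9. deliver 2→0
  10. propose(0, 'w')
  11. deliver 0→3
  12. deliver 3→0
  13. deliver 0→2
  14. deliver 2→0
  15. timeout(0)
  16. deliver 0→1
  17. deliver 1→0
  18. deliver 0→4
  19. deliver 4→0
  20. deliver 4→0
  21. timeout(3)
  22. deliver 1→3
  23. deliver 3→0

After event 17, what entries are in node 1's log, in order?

w

step 1 timeout(0): 0={cand,b=5,log=-}
step 2 deliver 0→1: 1={foll,b=5,log=-}
step 3 deliver 1→0: —
step 4 deliver 0→4: 4={foll,b=5,log=-}
step 5 deliver 4→0: 0={lead,b=5,log=-}
step 6 deliver 0→3: 3={foll,b=5,log=-}
step 7 deliver 3→0: —
step 8 deliver 0→2: 2={foll,b=5,log=-}
step 9 deliver 2→0: —
step 10 propose(0,'w'): —
step 11 deliver 0→3: 3={foll,b=5,log=w}
step 12 deliver 3→0: —
step 13 deliver 0→2: 2={foll,b=5,log=w}
step 14 deliver 2→0: 0={lead,b=5,log=w}
step 15 timeout(0): 0={cand,b=10,log=w}
step 16 deliver 0→1: 1={foll,b=5,log=w}
step 17 deliver 1→0: —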